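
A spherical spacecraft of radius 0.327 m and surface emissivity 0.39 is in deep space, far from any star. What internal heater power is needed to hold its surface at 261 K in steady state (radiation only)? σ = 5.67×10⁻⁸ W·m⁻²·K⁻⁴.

P = εσ·4πr²·T⁴.
4πr² = 1.344 m²; T⁴ = 4.640×10⁹ K⁴.
P = 0.39·5.67×10⁻⁸·1.344·4.640×10⁹.

P ≈ 138 W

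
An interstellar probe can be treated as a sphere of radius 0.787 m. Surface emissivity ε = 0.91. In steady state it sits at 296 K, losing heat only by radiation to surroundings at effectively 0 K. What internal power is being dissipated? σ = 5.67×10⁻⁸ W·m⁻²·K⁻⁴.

P ≈ 3080 W

Steady state: P = εσA T⁴.
A = 4πr² = 7.783 m²; T⁴ = (296)⁴ = 7.677×10⁹ K⁴.
P = 0.91 × 5.67×10⁻⁸ × 7.783 × 7.677×10⁹.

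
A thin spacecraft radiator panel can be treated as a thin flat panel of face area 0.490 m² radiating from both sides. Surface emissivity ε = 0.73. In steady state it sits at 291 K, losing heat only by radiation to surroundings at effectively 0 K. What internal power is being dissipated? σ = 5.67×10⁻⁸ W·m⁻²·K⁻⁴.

P ≈ 291 W

Steady state: P = εσA T⁴.
A = 2·0.490 = 0.9800 m²; T⁴ = (291)⁴ = 7.171×10⁹ K⁴.
P = 0.73 × 5.67×10⁻⁸ × 0.9800 × 7.171×10⁹.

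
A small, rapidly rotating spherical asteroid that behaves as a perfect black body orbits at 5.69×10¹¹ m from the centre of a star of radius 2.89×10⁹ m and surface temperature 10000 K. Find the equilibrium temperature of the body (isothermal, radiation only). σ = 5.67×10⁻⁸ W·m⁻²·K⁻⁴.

The star's surface emits σT_*⁴; at distance d the flux is S = σT_*⁴(R_*/d)².
S = 5.67×10⁻⁸·(10000)⁴·(2.89×10⁹/5.69×10¹¹)² = 14630 W/m².
For an isothermal sphere T⁴ = (1−a)S/(4σ) = 6.449×10¹⁰ K⁴.

T ≈ 504 K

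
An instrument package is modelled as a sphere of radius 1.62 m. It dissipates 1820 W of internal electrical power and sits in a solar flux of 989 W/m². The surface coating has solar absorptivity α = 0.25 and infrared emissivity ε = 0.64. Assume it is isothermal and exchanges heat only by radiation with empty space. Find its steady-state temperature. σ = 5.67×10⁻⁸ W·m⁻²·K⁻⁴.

T ≈ 238 K

At steady state, absorbed solar power + internal power = radiated power.
Absorbed: α·S·A_cross = 0.25·989·8.245 = 2039 W (cross-section πr²).
Total input = 2039 + 1820 = 3859 W.
Radiated: εσ·A_surf·T⁴ with A_surf = 4πr² = 32.98 m².
T⁴ = 3859/(0.64·5.67×10⁻⁸·32.98) = 3.224×10⁹ K⁴.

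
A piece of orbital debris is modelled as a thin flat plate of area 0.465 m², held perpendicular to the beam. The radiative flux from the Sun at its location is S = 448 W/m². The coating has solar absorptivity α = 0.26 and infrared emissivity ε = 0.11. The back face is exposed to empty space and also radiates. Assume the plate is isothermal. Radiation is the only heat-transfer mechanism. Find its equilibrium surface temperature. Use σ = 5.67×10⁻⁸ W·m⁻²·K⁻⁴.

At equilibrium, absorbed power = emitted power.
Absorbing cross-section = A = 0.4650 m²; emitting surface = 2A = 0.9300 m² (ratio 2).
αS·A_cross = εσ·A_surf·T⁴  ⇒  T⁴ = αS/(ε·2σ).
T⁴ = 0.260·448/(0.11·2·5.67×10⁻⁸) = 9.338×10⁹ K⁴.
T = (9.338×10⁹)^(1/4).

T ≈ 311 K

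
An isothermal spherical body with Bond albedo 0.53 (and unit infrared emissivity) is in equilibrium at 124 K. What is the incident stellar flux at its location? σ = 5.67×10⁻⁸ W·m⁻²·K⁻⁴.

S ≈ 114 W/m²

(1−a)S·πr² = σ·4πr²·T⁴ ⇒ S = 4σT⁴/(1−a).
S = 4·5.67×10⁻⁸·2.364×10⁸/0.470.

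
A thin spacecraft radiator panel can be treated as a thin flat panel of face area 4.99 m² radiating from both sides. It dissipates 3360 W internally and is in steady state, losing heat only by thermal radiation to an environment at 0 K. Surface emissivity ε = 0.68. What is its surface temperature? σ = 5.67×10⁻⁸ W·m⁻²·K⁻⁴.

T ≈ 306 K

Steady state: internal power = radiated power, P = εσA T⁴.
Radiating area A = 2·4.99 = 9.980 m².
T⁴ = P/(εσA) = 3360/(0.68·5.67×10⁻⁸·9.980) = 8.732×10⁹ K⁴.
T = (8.732×10⁹)^(1/4).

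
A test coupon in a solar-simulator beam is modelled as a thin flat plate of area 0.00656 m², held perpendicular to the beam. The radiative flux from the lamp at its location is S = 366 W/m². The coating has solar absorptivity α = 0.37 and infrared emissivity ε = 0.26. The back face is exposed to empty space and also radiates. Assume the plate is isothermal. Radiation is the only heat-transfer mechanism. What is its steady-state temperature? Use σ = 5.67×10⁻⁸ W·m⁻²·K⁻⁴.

At equilibrium, absorbed power = emitted power.
Absorbing cross-section = A = 0.006560 m²; emitting surface = 2A = 0.01312 m² (ratio 2).
αS·A_cross = εσ·A_surf·T⁴  ⇒  T⁴ = αS/(ε·2σ).
T⁴ = 0.370·366/(0.26·2·5.67×10⁻⁸) = 4.593×10⁹ K⁴.
T = (4.593×10⁹)^(1/4).

T ≈ 260 K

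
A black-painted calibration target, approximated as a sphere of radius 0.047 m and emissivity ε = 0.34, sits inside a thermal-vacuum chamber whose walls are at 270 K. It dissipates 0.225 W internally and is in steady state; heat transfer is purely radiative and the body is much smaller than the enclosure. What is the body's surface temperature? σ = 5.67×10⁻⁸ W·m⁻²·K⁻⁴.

For a small grey body in a large enclosure, net radiated power = εσA(T⁴ − T_w⁴).
Steady state: P = εσA(T⁴ − T_w⁴) with A = 4πr² = 0.02776 m².
T⁴ = P/(εσA) + T_w⁴ = 0.225/(0.34·5.67×10⁻⁸·0.02776) + (270)⁴
    = 4.205×10⁸ + 5.314×10⁹ = 5.735×10⁹ K⁴.

T ≈ 275 K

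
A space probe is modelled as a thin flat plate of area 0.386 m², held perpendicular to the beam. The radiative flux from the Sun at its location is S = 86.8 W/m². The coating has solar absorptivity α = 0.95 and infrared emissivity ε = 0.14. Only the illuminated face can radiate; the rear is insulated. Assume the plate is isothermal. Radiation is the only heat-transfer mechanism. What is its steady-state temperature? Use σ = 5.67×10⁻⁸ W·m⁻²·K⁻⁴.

T ≈ 319 K

At equilibrium, absorbed power = emitted power.
Absorbing cross-section = A = 0.3860 m²; emitting surface = A = 0.3860 m² (ratio 1).
αS·A_cross = εσ·A_surf·T⁴  ⇒  T⁴ = αS/(ε·1σ).
T⁴ = 0.950·86.8/(0.14·1·5.67×10⁻⁸) = 1.039×10¹⁰ K⁴.
T = (1.039×10¹⁰)^(1/4).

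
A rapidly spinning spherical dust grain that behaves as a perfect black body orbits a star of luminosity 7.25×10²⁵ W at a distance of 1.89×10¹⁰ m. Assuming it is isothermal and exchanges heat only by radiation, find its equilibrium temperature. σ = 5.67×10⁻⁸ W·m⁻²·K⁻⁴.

T ≈ 517 K

First find the stellar flux at distance d: S = L/(4πd²) = 7.25×10²⁵/(4π·(1.89×10¹⁰)²) = 16150 W/m².
For an isothermal sphere, absorbed (1−a)S·πr² = emitted σ·4πr²·T⁴, so T⁴ = (1−a)S/(4σ).
T⁴ = 1.00·16150/(4·5.67×10⁻⁸) = 7.121×10¹⁰ K⁴.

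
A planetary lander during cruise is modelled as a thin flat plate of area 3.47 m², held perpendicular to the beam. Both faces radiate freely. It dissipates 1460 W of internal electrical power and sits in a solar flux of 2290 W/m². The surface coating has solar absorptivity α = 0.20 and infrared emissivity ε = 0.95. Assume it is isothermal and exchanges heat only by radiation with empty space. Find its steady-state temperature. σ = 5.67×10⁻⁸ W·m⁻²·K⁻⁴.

T ≈ 301 K

At steady state, absorbed solar power + internal power = radiated power.
Absorbed: α·S·A_cross = 0.20·2290·3.470 = 1589 W (cross-section A).
Total input = 1589 + 1460 = 3049 W.
Radiated: εσ·A_surf·T⁴ with A_surf = 2A = 6.940 m².
T⁴ = 3049/(0.95·5.67×10⁻⁸·6.940) = 8.157×10⁹ K⁴.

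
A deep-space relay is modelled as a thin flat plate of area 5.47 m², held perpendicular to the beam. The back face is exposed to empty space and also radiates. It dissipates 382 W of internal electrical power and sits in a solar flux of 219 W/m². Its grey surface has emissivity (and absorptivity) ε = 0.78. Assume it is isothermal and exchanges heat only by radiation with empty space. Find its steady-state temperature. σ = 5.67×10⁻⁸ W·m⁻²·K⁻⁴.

At steady state, absorbed solar power + internal power = radiated power.
Absorbed: α·S·A_cross = 0.78·219·5.470 = 934.4 W (cross-section A).
Total input = 934.4 + 382 = 1316 W.
Radiated: εσ·A_surf·T⁴ with A_surf = 2A = 10.94 m².
T⁴ = 1316/(0.78·5.67×10⁻⁸·10.94) = 2.721×10⁹ K⁴.

T ≈ 228 K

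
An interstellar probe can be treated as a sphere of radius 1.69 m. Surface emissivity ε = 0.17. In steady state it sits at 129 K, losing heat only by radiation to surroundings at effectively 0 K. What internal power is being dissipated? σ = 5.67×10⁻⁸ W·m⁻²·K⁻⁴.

Steady state: P = εσA T⁴.
A = 4πr² = 35.89 m²; T⁴ = (129)⁴ = 2.769×10⁸ K⁴.
P = 0.17 × 5.67×10⁻⁸ × 35.89 × 2.769×10⁸.

P ≈ 95.8 W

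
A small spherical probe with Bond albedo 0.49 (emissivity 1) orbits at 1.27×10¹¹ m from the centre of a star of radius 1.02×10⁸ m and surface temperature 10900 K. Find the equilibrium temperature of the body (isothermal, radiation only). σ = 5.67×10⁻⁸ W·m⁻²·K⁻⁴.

T ≈ 185 K

The star's surface emits σT_*⁴; at distance d the flux is S = σT_*⁴(R_*/d)².
S = 5.67×10⁻⁸·(10900)⁴·(1.02×10⁸/1.27×10¹¹)² = 516.3 W/m².
For an isothermal sphere T⁴ = (1−a)S/(4σ) = 1.161×10⁹ K⁴.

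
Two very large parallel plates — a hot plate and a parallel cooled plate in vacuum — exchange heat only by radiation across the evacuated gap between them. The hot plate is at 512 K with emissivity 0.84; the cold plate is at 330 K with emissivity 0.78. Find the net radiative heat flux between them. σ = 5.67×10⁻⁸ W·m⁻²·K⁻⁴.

For two infinite grey parallel plates, q = σ(T₁⁴ − T₂⁴)/(1/ε₁ + 1/ε₂ − 1).
T₁⁴ − T₂⁴ = 6.872×10¹⁰ − 1.186×10¹⁰ = 5.686×10¹⁰ K⁴.
1/ε₁ + 1/ε₂ − 1 = 1.190 + 1.282 − 1 = 1.473.
q = 5.67×10⁻⁸ × 5.686×10¹⁰ / 1.473.

q ≈ 2190 W/m²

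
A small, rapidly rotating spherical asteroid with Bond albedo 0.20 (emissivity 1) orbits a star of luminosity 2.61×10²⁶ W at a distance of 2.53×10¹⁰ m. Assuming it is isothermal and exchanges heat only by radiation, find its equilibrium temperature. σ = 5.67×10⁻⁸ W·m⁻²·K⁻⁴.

First find the stellar flux at distance d: S = L/(4πd²) = 2.61×10²⁶/(4π·(2.53×10¹⁰)²) = 32450 W/m².
For an isothermal sphere, absorbed (1−a)S·πr² = emitted σ·4πr²·T⁴, so T⁴ = (1−a)S/(4σ).
T⁴ = 0.800·32450/(4·5.67×10⁻⁸) = 1.145×10¹¹ K⁴.

T ≈ 582 K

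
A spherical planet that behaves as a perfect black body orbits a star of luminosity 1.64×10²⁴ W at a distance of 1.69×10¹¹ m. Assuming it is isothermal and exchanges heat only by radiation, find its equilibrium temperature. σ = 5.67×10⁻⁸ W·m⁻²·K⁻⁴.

First find the stellar flux at distance d: S = L/(4πd²) = 1.64×10²⁴/(4π·(1.69×10¹¹)²) = 4.569 W/m².
For an isothermal sphere, absorbed (1−a)S·πr² = emitted σ·4πr²·T⁴, so T⁴ = (1−a)S/(4σ).
T⁴ = 1.00·4.569/(4·5.67×10⁻⁸) = 2.015×10⁷ K⁴.

T ≈ 67.0 K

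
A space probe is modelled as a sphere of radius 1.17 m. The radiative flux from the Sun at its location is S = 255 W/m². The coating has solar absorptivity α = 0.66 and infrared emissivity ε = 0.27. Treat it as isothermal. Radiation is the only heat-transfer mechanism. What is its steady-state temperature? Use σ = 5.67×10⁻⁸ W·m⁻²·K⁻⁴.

At equilibrium, absorbed power = emitted power.
Absorbing cross-section = πr² = 4.301 m²; emitting surface = 4πr² = 17.20 m² (ratio 4).
αS·A_cross = εσ·A_surf·T⁴  ⇒  T⁴ = αS/(ε·4σ).
T⁴ = 0.660·255/(0.27·4·5.67×10⁻⁸) = 2.748×10⁹ K⁴.
T = (2.748×10⁹)^(1/4).

T ≈ 229 K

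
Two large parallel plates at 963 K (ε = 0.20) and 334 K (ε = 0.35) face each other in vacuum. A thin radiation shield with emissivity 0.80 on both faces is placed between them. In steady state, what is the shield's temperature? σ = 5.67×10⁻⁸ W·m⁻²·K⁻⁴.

T_s ≈ 757 K

In steady state the net flux on the hot side equals that on the cold side.
σ(T₁⁴−T_s⁴)/D₁ = σ(T_s⁴−T₂⁴)/D₂, with D₁ = 1/ε₁+1/ε_s−1 = 5.250, D₂ = 1/ε_s+1/ε₂−1 = 3.107.
Solve for T_s⁴: T_s⁴ = (D₂·T₁⁴ + D₁·T₂⁴)/(D₁+D₂) = 3.276×10¹¹ K⁴.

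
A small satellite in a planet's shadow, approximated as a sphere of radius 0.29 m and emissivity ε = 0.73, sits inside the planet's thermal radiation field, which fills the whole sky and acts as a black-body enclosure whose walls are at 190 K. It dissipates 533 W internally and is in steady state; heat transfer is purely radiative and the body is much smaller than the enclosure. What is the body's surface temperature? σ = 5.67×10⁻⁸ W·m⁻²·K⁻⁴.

For a small grey body in a large enclosure, net radiated power = εσA(T⁴ − T_w⁴).
Steady state: P = εσA(T⁴ − T_w⁴) with A = 4πr² = 1.057 m².
T⁴ = P/(εσA) + T_w⁴ = 533/(0.73·5.67×10⁻⁸·1.057) + (190)⁴
    = 1.218×10¹⁰ + 1.303×10⁹ = 1.349×10¹⁰ K⁴.

T ≈ 341 K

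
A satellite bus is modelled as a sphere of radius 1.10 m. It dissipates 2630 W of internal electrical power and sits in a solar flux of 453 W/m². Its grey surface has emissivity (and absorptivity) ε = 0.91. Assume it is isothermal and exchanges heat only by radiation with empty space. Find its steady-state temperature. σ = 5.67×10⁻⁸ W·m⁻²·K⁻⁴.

T ≈ 270 K

At steady state, absorbed solar power + internal power = radiated power.
Absorbed: α·S·A_cross = 0.91·453·3.801 = 1567 W (cross-section πr²).
Total input = 1567 + 2630 = 4197 W.
Radiated: εσ·A_surf·T⁴ with A_surf = 4πr² = 15.21 m².
T⁴ = 4197/(0.91·5.67×10⁻⁸·15.21) = 5.350×10⁹ K⁴.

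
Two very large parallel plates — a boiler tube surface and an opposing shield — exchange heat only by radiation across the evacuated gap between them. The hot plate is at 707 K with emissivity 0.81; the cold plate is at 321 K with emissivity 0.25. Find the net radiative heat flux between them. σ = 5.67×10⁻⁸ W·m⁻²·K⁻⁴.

For two infinite grey parallel plates, q = σ(T₁⁴ − T₂⁴)/(1/ε₁ + 1/ε₂ − 1).
T₁⁴ − T₂⁴ = 2.498×10¹¹ − 1.062×10¹⁰ = 2.392×10¹¹ K⁴.
1/ε₁ + 1/ε₂ − 1 = 1.235 + 4.000 − 1 = 4.235.
q = 5.67×10⁻⁸ × 2.392×10¹¹ / 4.235.

q ≈ 3200 W/m²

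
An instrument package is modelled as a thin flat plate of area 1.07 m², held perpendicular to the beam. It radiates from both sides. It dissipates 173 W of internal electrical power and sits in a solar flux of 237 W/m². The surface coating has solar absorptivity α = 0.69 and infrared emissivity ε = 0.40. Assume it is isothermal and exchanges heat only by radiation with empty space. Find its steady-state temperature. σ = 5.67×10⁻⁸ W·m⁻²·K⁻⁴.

T ≈ 291 K

At steady state, absorbed solar power + internal power = radiated power.
Absorbed: α·S·A_cross = 0.69·237·1.070 = 175.0 W (cross-section A).
Total input = 175.0 + 173 = 348.0 W.
Radiated: εσ·A_surf·T⁴ with A_surf = 2A = 2.140 m².
T⁴ = 348.0/(0.40·5.67×10⁻⁸·2.140) = 7.170×10⁹ K⁴.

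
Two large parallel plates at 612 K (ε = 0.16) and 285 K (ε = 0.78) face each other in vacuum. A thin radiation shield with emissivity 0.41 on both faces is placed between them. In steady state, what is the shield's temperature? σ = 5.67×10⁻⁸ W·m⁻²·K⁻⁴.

In steady state the net flux on the hot side equals that on the cold side.
σ(T₁⁴−T_s⁴)/D₁ = σ(T_s⁴−T₂⁴)/D₂, with D₁ = 1/ε₁+1/ε_s−1 = 7.689, D₂ = 1/ε_s+1/ε₂−1 = 2.721.
Solve for T_s⁴: T_s⁴ = (D₂·T₁⁴ + D₁·T₂⁴)/(D₁+D₂) = 4.154×10¹⁰ K⁴.

T_s ≈ 451 K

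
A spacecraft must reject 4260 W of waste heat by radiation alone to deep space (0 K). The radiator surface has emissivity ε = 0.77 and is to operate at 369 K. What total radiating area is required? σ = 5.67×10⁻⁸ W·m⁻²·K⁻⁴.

A ≈ 5.26 m²

P = εσA T⁴ ⇒ A = P/(εσT⁴).
T⁴ = 1.854×10¹⁰ K⁴.
A = 4260/(0.77 × 5.67×10⁻⁸ × 1.854×10¹⁰).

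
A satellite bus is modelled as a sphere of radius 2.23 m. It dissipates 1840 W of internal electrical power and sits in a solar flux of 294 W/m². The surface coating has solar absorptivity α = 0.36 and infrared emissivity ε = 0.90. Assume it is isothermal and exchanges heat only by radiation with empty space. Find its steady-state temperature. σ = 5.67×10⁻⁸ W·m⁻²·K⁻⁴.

T ≈ 182 K

At steady state, absorbed solar power + internal power = radiated power.
Absorbed: α·S·A_cross = 0.36·294·15.62 = 1654 W (cross-section πr²).
Total input = 1654 + 1840 = 3494 W.
Radiated: εσ·A_surf·T⁴ with A_surf = 4πr² = 62.49 m².
T⁴ = 3494/(0.90·5.67×10⁻⁸·62.49) = 1.096×10⁹ K⁴.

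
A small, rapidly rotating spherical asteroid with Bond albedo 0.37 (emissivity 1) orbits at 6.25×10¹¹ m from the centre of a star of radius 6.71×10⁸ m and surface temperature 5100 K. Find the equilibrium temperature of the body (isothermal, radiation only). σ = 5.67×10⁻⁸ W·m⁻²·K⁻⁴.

T ≈ 105 K

The star's surface emits σT_*⁴; at distance d the flux is S = σT_*⁴(R_*/d)².
S = 5.67×10⁻⁸·(5100)⁴·(6.71×10⁸/6.25×10¹¹)² = 44.21 W/m².
For an isothermal sphere T⁴ = (1−a)S/(4σ) = 1.228×10⁸ K⁴.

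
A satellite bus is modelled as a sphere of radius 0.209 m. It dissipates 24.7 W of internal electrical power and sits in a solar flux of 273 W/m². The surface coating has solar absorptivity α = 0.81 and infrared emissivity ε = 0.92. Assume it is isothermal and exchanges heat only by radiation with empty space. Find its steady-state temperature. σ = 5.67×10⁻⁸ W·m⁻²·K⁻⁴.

T ≈ 209 K

At steady state, absorbed solar power + internal power = radiated power.
Absorbed: α·S·A_cross = 0.81·273·0.1372 = 30.35 W (cross-section πr²).
Total input = 30.35 + 24.7 = 55.05 W.
Radiated: εσ·A_surf·T⁴ with A_surf = 4πr² = 0.5489 m².
T⁴ = 55.05/(0.92·5.67×10⁻⁸·0.5489) = 1.922×10⁹ K⁴.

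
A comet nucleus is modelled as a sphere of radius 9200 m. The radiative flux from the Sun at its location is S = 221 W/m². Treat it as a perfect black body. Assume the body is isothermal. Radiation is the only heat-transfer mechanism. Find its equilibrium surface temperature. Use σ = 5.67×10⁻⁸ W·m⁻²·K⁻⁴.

At equilibrium, absorbed power = emitted power.
Absorbing cross-section = πr² = 2.659×10⁸ m²; emitting surface = 4πr² = 1.064×10⁹ m² (ratio 4).
S·A_cross = εσ·A_surf·T⁴  ⇒  T⁴ = S/(4σ).
T⁴ = 1.00·221/(4·5.67×10⁻⁸) = 9.744×10⁸ K⁴.
T = (9.744×10⁸)^(1/4).

T ≈ 177 K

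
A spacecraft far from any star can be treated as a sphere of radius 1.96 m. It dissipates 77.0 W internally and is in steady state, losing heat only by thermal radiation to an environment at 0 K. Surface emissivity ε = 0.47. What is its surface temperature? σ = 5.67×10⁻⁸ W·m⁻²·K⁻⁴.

T ≈ 88.0 K

Steady state: internal power = radiated power, P = εσA T⁴.
Radiating area A = 4πr² = 48.27 m².
T⁴ = P/(εσA) = 77.0/(0.47·5.67×10⁻⁸·48.27) = 5.985×10⁷ K⁴.
T = (5.985×10⁷)^(1/4).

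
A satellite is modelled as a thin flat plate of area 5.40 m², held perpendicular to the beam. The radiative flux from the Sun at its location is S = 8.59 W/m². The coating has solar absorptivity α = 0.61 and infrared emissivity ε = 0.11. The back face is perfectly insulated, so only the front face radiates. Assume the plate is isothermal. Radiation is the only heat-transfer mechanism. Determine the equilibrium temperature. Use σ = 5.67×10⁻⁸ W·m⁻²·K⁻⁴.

T ≈ 170 K

At equilibrium, absorbed power = emitted power.
Absorbing cross-section = A = 5.400 m²; emitting surface = A = 5.400 m² (ratio 1).
αS·A_cross = εσ·A_surf·T⁴  ⇒  T⁴ = αS/(ε·1σ).
T⁴ = 0.610·8.59/(0.11·1·5.67×10⁻⁸) = 8.401×10⁸ K⁴.
T = (8.401×10⁸)^(1/4).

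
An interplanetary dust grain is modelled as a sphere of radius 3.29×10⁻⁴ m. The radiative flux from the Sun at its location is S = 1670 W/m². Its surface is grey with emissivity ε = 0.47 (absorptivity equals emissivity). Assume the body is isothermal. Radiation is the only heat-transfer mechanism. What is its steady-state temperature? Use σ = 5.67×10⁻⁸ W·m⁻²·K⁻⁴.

T ≈ 293 K

At equilibrium, absorbed power = emitted power.
Absorbing cross-section = πr² = 3.400×10⁻⁷ m²; emitting surface = 4πr² = 1.360×10⁻⁶ m² (ratio 4).
εS·A_cross = εσ·A_surf·T⁴  ⇒  T⁴ = S/(4σ)   (ε cancels).
T⁴ = 1670/(4·5.67×10⁻⁸) = 7.363×10⁹ K⁴.
T = (7.363×10⁹)^(1/4).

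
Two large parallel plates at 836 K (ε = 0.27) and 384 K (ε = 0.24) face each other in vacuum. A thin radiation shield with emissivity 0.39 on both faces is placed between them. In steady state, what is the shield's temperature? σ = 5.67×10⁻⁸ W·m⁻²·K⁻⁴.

In steady state the net flux on the hot side equals that on the cold side.
σ(T₁⁴−T_s⁴)/D₁ = σ(T_s⁴−T₂⁴)/D₂, with D₁ = 1/ε₁+1/ε_s−1 = 5.268, D₂ = 1/ε_s+1/ε₂−1 = 5.731.
Solve for T_s⁴: T_s⁴ = (D₂·T₁⁴ + D₁·T₂⁴)/(D₁+D₂) = 2.649×10¹¹ K⁴.

T_s ≈ 717 K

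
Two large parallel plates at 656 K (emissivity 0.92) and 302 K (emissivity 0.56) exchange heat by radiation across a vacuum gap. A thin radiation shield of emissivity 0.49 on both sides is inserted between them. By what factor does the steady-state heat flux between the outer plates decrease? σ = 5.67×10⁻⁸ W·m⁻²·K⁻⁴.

Without shield: q₀ = σΔ(T⁴)/(1/ε₁+1/ε₂−1) with denominator 1.873.
With shield the two gaps are in series; the resistances add: (1/ε₁+1/ε_s−1)+(1/ε_s+1/ε₂−1) = 2.128+2.827 = 4.954.
Heat-flux ratio q₀/q = 4.954/1.873.

factor ≈ 2.65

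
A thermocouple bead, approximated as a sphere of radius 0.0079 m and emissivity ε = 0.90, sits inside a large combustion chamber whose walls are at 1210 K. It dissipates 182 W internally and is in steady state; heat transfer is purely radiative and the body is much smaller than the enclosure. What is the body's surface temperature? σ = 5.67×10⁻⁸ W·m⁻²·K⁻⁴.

T ≈ 1610 K

For a small grey body in a large enclosure, net radiated power = εσA(T⁴ − T_w⁴).
Steady state: P = εσA(T⁴ − T_w⁴) with A = 4πr² = 7.843×10⁻⁴ m².
T⁴ = P/(εσA) + T_w⁴ = 182/(0.90·5.67×10⁻⁸·7.843×10⁻⁴) + (1210)⁴
    = 4.548×10¹² + 2.144×10¹² = 6.691×10¹² K⁴.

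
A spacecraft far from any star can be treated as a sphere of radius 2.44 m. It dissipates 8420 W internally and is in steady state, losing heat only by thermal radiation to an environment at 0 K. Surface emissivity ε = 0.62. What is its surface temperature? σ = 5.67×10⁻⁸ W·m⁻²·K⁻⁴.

T ≈ 238 K

Steady state: internal power = radiated power, P = εσA T⁴.
Radiating area A = 4πr² = 74.82 m².
T⁴ = P/(εσA) = 8420/(0.62·5.67×10⁻⁸·74.82) = 3.201×10⁹ K⁴.
T = (3.201×10⁹)^(1/4).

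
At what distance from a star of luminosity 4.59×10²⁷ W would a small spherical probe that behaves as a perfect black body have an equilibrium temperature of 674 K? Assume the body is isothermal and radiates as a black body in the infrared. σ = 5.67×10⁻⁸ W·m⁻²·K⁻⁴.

d ≈ 8.83×10¹⁰ m

For an isothermal black-emitting sphere, (1−a)S·πr² = σ·4πr²·T⁴ ⇒ S = 4σT⁴/(1−a).
S = 4·5.67×10⁻⁸·(674)⁴/1.00 = 46800 W/m².
Flux falls as S = L/(4πd²), so d = √(L/(4πS)) = √(4.59×10²⁷/(4π·46800)).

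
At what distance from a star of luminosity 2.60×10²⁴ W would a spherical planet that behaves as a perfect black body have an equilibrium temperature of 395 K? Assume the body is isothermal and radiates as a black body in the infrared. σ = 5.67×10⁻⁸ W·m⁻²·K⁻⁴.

d ≈ 6.12×10⁹ m

For an isothermal black-emitting sphere, (1−a)S·πr² = σ·4πr²·T⁴ ⇒ S = 4σT⁴/(1−a).
S = 4·5.67×10⁻⁸·(395)⁴/1.00 = 5521 W/m².
Flux falls as S = L/(4πd²), so d = √(L/(4πS)) = √(2.60×10²⁴/(4π·5521)).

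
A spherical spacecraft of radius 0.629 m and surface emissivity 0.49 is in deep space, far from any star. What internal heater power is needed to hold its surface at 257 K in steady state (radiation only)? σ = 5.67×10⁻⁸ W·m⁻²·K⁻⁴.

P ≈ 603 W

P = εσ·4πr²·T⁴.
4πr² = 4.972 m²; T⁴ = 4.362×10⁹ K⁴.
P = 0.49·5.67×10⁻⁸·4.972·4.362×10⁹.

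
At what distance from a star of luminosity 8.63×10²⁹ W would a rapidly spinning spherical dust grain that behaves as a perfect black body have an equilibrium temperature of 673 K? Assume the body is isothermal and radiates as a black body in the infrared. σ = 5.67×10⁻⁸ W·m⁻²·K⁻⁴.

d ≈ 1.21×10¹² m

For an isothermal black-emitting sphere, (1−a)S·πr² = σ·4πr²·T⁴ ⇒ S = 4σT⁴/(1−a).
S = 4·5.67×10⁻⁸·(673)⁴/1.00 = 46530 W/m².
Flux falls as S = L/(4πd²), so d = √(L/(4πS)) = √(8.63×10²⁹/(4π·46530)).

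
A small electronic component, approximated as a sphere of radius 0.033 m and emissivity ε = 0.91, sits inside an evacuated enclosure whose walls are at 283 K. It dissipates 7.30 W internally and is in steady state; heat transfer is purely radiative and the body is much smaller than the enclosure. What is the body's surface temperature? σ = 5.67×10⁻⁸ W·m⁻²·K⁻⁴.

For a small grey body in a large enclosure, net radiated power = εσA(T⁴ − T_w⁴).
Steady state: P = εσA(T⁴ − T_w⁴) with A = 4πr² = 0.01368 m².
T⁴ = P/(εσA) + T_w⁴ = 7.30/(0.91·5.67×10⁻⁸·0.01368) + (283)⁴
    = 1.034×10¹⁰ + 6.414×10⁹ = 1.675×10¹⁰ K⁴.

T ≈ 360 K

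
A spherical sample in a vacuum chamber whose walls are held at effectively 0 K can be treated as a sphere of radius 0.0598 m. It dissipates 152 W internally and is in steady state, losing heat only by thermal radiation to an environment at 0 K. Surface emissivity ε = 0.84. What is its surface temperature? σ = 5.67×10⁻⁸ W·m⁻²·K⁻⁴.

Steady state: internal power = radiated power, P = εσA T⁴.
Radiating area A = 4πr² = 0.04494 m².
T⁴ = P/(εσA) = 152/(0.84·5.67×10⁻⁸·0.04494) = 7.102×10¹⁰ K⁴.
T = (7.102×10¹⁰)^(1/4).

T ≈ 516 K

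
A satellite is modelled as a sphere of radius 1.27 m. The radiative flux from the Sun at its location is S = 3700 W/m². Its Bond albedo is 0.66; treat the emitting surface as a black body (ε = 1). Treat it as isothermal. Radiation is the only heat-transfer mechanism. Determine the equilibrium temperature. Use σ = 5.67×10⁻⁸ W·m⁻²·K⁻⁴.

At equilibrium, absorbed power = emitted power.
Absorbing cross-section = πr² = 5.067 m²; emitting surface = 4πr² = 20.27 m² (ratio 4).
(1−a)S·A_cross = εσ·A_surf·T⁴  ⇒  T⁴ = (1−a)S/(4σ).
T⁴ = 0.340·3700/(4·5.67×10⁻⁸) = 5.547×10⁹ K⁴.
T = (5.547×10⁹)^(1/4).

T ≈ 273 K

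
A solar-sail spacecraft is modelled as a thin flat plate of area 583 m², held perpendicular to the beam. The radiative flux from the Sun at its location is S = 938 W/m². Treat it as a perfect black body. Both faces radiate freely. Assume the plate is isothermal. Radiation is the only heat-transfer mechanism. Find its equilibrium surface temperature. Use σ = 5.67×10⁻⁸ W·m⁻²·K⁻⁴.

T ≈ 302 K

At equilibrium, absorbed power = emitted power.
Absorbing cross-section = A = 583.0 m²; emitting surface = 2A = 1166 m² (ratio 2).
S·A_cross = εσ·A_surf·T⁴  ⇒  T⁴ = S/(2σ).
T⁴ = 1.00·938/(2·5.67×10⁻⁸) = 8.272×10⁹ K⁴.
T = (8.272×10⁹)^(1/4).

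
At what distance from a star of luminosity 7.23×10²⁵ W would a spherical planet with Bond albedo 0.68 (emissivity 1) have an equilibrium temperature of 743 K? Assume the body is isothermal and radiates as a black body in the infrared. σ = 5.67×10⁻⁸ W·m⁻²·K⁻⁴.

d ≈ 5.16×10⁹ m

For an isothermal black-emitting sphere, (1−a)S·πr² = σ·4πr²·T⁴ ⇒ S = 4σT⁴/(1−a).
S = 4·5.67×10⁻⁸·(743)⁴/0.320 = 2.160×10⁵ W/m².
Flux falls as S = L/(4πd²), so d = √(L/(4πS)) = √(7.23×10²⁵/(4π·2.160×10⁵)).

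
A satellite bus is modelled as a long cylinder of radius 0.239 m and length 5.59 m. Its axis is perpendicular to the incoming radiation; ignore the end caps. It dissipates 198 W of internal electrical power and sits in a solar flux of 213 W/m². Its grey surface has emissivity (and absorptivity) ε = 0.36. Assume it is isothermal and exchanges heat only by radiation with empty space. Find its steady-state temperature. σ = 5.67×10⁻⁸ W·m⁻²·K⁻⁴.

T ≈ 220 K

At steady state, absorbed solar power + internal power = radiated power.
Absorbed: α·S·A_cross = 0.36·213·2.672 = 204.9 W (cross-section 2rL).
Total input = 204.9 + 198 = 402.9 W.
Radiated: εσ·A_surf·T⁴ with A_surf = 2πrL = 8.394 m².
T⁴ = 402.9/(0.36·5.67×10⁻⁸·8.394) = 2.351×10⁹ K⁴.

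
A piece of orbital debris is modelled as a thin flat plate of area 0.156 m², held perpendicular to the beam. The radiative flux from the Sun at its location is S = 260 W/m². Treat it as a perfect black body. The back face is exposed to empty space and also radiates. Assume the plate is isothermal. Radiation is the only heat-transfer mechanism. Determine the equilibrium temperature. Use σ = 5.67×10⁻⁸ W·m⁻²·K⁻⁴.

At equilibrium, absorbed power = emitted power.
Absorbing cross-section = A = 0.1560 m²; emitting surface = 2A = 0.3120 m² (ratio 2).
S·A_cross = εσ·A_surf·T⁴  ⇒  T⁴ = S/(2σ).
T⁴ = 1.00·260/(2·5.67×10⁻⁸) = 2.293×10⁹ K⁴.
T = (2.293×10⁹)^(1/4).

T ≈ 219 K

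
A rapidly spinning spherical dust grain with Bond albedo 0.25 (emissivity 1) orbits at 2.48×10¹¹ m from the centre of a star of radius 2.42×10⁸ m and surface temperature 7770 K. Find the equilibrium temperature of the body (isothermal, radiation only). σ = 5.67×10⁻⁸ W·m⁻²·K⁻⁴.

T ≈ 160 K

The star's surface emits σT_*⁴; at distance d the flux is S = σT_*⁴(R_*/d)².
S = 5.67×10⁻⁸·(7770)⁴·(2.42×10⁸/2.48×10¹¹)² = 196.8 W/m².
For an isothermal sphere T⁴ = (1−a)S/(4σ) = 6.507×10⁸ K⁴.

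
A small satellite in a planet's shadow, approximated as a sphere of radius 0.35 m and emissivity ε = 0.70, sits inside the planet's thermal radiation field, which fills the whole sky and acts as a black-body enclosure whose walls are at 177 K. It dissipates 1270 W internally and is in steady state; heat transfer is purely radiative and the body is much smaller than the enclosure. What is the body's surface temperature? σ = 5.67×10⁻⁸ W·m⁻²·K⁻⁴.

T ≈ 384 K

For a small grey body in a large enclosure, net radiated power = εσA(T⁴ − T_w⁴).
Steady state: P = εσA(T⁴ − T_w⁴) with A = 4πr² = 1.539 m².
T⁴ = P/(εσA) + T_w⁴ = 1270/(0.70·5.67×10⁻⁸·1.539) + (177)⁴
    = 2.079×10¹⁰ + 9.815×10⁸ = 2.177×10¹⁰ K⁴.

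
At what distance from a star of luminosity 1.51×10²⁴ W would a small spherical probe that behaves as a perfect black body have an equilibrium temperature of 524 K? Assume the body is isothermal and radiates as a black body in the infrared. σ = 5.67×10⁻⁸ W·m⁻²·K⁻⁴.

d ≈ 2.65×10⁹ m

For an isothermal black-emitting sphere, (1−a)S·πr² = σ·4πr²·T⁴ ⇒ S = 4σT⁴/(1−a).
S = 4·5.67×10⁻⁸·(524)⁴/1.00 = 17100 W/m².
Flux falls as S = L/(4πd²), so d = √(L/(4πS)) = √(1.51×10²⁴/(4π·17100)).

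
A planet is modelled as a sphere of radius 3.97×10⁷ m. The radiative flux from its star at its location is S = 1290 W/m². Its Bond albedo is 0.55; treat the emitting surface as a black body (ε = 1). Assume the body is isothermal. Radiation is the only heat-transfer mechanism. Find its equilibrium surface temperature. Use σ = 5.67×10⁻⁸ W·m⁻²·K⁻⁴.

T ≈ 225 K

At equilibrium, absorbed power = emitted power.
Absorbing cross-section = πr² = 4.951×10¹⁵ m²; emitting surface = 4πr² = 1.981×10¹⁶ m² (ratio 4).
(1−a)S·A_cross = εσ·A_surf·T⁴  ⇒  T⁴ = (1−a)S/(4σ).
T⁴ = 0.450·1290/(4·5.67×10⁻⁸) = 2.560×10⁹ K⁴.
T = (2.560×10⁹)^(1/4).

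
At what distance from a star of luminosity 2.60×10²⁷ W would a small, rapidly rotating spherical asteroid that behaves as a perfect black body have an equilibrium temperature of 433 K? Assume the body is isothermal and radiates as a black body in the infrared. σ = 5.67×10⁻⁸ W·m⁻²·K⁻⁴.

For an isothermal black-emitting sphere, (1−a)S·πr² = σ·4πr²·T⁴ ⇒ S = 4σT⁴/(1−a).
S = 4·5.67×10⁻⁸·(433)⁴/1.00 = 7973 W/m².
Flux falls as S = L/(4πd²), so d = √(L/(4πS)) = √(2.60×10²⁷/(4π·7973)).

d ≈ 1.61×10¹¹ m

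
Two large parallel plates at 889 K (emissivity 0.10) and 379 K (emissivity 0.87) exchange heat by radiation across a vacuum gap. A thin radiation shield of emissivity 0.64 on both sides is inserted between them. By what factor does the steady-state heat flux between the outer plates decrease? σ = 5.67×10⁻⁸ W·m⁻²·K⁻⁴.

factor ≈ 1.21

Without shield: q₀ = σΔ(T⁴)/(1/ε₁+1/ε₂−1) with denominator 10.15.
With shield the two gaps are in series; the resistances add: (1/ε₁+1/ε_s−1)+(1/ε_s+1/ε₂−1) = 10.56+1.712 = 12.27.
Heat-flux ratio q₀/q = 12.27/10.15.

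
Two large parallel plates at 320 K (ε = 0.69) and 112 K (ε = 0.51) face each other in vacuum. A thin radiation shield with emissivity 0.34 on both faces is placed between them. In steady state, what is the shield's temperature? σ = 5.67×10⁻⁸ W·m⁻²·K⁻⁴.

T_s ≈ 275 K

In steady state the net flux on the hot side equals that on the cold side.
σ(T₁⁴−T_s⁴)/D₁ = σ(T_s⁴−T₂⁴)/D₂, with D₁ = 1/ε₁+1/ε_s−1 = 3.390, D₂ = 1/ε_s+1/ε₂−1 = 3.902.
Solve for T_s⁴: T_s⁴ = (D₂·T₁⁴ + D₁·T₂⁴)/(D₁+D₂) = 5.684×10⁹ K⁴.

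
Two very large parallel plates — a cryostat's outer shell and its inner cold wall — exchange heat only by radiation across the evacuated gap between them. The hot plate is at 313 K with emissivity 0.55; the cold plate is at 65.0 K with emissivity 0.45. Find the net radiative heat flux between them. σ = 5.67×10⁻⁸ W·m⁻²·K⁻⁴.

q ≈ 179 W/m²

For two infinite grey parallel plates, q = σ(T₁⁴ − T₂⁴)/(1/ε₁ + 1/ε₂ − 1).
T₁⁴ − T₂⁴ = 9.598×10⁹ − 1.785×10⁷ = 9.580×10⁹ K⁴.
1/ε₁ + 1/ε₂ − 1 = 1.818 + 2.222 − 1 = 3.040.
q = 5.67×10⁻⁸ × 9.580×10⁹ / 3.040.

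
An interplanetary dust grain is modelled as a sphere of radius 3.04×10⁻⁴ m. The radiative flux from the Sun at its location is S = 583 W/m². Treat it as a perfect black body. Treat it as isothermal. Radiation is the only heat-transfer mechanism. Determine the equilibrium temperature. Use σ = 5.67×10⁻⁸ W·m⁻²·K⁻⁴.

At equilibrium, absorbed power = emitted power.
Absorbing cross-section = πr² = 2.903×10⁻⁷ m²; emitting surface = 4πr² = 1.161×10⁻⁶ m² (ratio 4).
S·A_cross = εσ·A_surf·T⁴  ⇒  T⁴ = S/(4σ).
T⁴ = 1.00·583/(4·5.67×10⁻⁸) = 2.571×10⁹ K⁴.
T = (2.571×10⁹)^(1/4).

T ≈ 225 K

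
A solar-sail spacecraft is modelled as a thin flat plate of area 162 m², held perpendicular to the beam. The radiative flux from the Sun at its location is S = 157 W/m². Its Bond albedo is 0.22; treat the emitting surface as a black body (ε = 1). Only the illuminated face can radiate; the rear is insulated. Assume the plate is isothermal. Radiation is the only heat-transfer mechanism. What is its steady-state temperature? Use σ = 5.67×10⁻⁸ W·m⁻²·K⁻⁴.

At equilibrium, absorbed power = emitted power.
Absorbing cross-section = A = 162.0 m²; emitting surface = A = 162.0 m² (ratio 1).
(1−a)S·A_cross = εσ·A_surf·T⁴  ⇒  T⁴ = (1−a)S/(1σ).
T⁴ = 0.780·157/(1·5.67×10⁻⁸) = 2.160×10⁹ K⁴.
T = (2.160×10⁹)^(1/4).

T ≈ 216 K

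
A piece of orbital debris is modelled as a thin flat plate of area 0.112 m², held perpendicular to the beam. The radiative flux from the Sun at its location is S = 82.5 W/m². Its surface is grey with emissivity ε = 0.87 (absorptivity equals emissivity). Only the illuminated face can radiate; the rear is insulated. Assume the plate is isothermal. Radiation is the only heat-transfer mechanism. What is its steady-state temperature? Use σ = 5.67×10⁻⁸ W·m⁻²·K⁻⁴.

At equilibrium, absorbed power = emitted power.
Absorbing cross-section = A = 0.1120 m²; emitting surface = A = 0.1120 m² (ratio 1).
εS·A_cross = εσ·A_surf·T⁴  ⇒  T⁴ = S/(1σ)   (ε cancels).
T⁴ = 82.5/(1·5.67×10⁻⁸) = 1.455×10⁹ K⁴.
T = (1.455×10⁹)^(1/4).

T ≈ 195 K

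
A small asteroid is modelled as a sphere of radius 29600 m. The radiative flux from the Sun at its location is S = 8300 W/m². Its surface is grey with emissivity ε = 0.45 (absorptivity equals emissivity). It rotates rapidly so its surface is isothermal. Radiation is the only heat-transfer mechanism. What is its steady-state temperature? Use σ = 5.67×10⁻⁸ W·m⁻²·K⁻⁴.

At equilibrium, absorbed power = emitted power.
Absorbing cross-section = πr² = 2.753×10⁹ m²; emitting surface = 4πr² = 1.101×10¹⁰ m² (ratio 4).
εS·A_cross = εσ·A_surf·T⁴  ⇒  T⁴ = S/(4σ)   (ε cancels).
T⁴ = 8300/(4·5.67×10⁻⁸) = 3.660×10¹⁰ K⁴.
T = (3.660×10¹⁰)^(1/4).

T ≈ 437 K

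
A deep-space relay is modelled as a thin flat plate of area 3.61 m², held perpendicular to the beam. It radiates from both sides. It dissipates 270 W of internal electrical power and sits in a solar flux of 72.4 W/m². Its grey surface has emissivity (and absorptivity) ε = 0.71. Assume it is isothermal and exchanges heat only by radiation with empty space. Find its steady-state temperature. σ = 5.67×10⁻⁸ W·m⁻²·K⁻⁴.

At steady state, absorbed solar power + internal power = radiated power.
Absorbed: α·S·A_cross = 0.71·72.4·3.610 = 185.6 W (cross-section A).
Total input = 185.6 + 270 = 455.6 W.
Radiated: εσ·A_surf·T⁴ with A_surf = 2A = 7.220 m².
T⁴ = 455.6/(0.71·5.67×10⁻⁸·7.220) = 1.567×10⁹ K⁴.

T ≈ 199 K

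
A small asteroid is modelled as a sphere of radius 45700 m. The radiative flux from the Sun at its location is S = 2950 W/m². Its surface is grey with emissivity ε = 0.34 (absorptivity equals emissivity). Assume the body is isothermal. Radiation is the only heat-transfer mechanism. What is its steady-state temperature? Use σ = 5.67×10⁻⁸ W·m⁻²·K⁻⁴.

At equilibrium, absorbed power = emitted power.
Absorbing cross-section = πr² = 6.561×10⁹ m²; emitting surface = 4πr² = 2.624×10¹⁰ m² (ratio 4).
εS·A_cross = εσ·A_surf·T⁴  ⇒  T⁴ = S/(4σ)   (ε cancels).
T⁴ = 2950/(4·5.67×10⁻⁸) = 1.301×10¹⁰ K⁴.
T = (1.301×10¹⁰)^(1/4).

T ≈ 338 K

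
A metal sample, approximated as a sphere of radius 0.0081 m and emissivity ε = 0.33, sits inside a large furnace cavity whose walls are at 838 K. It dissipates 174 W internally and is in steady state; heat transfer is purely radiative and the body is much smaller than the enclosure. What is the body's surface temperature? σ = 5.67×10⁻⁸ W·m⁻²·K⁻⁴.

For a small grey body in a large enclosure, net radiated power = εσA(T⁴ − T_w⁴).
Steady state: P = εσA(T⁴ − T_w⁴) with A = 4πr² = 8.245×10⁻⁴ m².
T⁴ = P/(εσA) + T_w⁴ = 174/(0.33·5.67×10⁻⁸·8.245×10⁻⁴) + (838)⁴
    = 1.128×10¹³ + 4.931×10¹¹ = 1.177×10¹³ K⁴.

T ≈ 1850 K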